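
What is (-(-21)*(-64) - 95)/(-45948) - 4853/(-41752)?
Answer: 70766693/479605224 ≈ 0.14755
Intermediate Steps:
(-(-21)*(-64) - 95)/(-45948) - 4853/(-41752) = (-21*64 - 95)*(-1/45948) - 4853*(-1/41752) = (-1344 - 95)*(-1/45948) + 4853/41752 = -1439*(-1/45948) + 4853/41752 = 1439/45948 + 4853/41752 = 70766693/479605224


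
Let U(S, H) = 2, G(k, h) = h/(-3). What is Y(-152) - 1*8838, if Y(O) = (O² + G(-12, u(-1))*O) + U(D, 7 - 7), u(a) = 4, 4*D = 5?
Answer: 43412/3 ≈ 14471.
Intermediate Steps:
D = 5/4 (D = (¼)*5 = 5/4 ≈ 1.2500)
G(k, h) = -h/3 (G(k, h) = h*(-⅓) = -h/3)
Y(O) = 2 + O² - 4*O/3 (Y(O) = (O² + (-⅓*4)*O) + 2 = (O² - 4*O/3) + 2 = 2 + O² - 4*O/3)
Y(-152) - 1*8838 = (2 + (-152)² - 4/3*(-152)) - 1*8838 = (2 + 23104 + 608/3) - 8838 = 69926/3 - 8838 = 43412/3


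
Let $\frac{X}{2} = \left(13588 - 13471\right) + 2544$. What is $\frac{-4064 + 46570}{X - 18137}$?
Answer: $- \frac{42506}{12815} \approx -3.3169$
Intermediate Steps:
$X = 5322$ ($X = 2 \left(\left(13588 - 13471\right) + 2544\right) = 2 \left(117 + 2544\right) = 2 \cdot 2661 = 5322$)
$\frac{-4064 + 46570}{X - 18137} = \frac{-4064 + 46570}{5322 - 18137} = \frac{42506}{-12815} = 42506 \left(- \frac{1}{12815}\right) = - \frac{42506}{12815}$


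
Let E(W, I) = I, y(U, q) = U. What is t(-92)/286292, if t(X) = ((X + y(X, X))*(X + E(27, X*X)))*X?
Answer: 35430304/71573 ≈ 495.02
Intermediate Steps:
t(X) = 2*X²*(X + X²) (t(X) = ((X + X)*(X + X*X))*X = ((2*X)*(X + X²))*X = (2*X*(X + X²))*X = 2*X²*(X + X²))
t(-92)/286292 = (2*(-92)³*(1 - 92))/286292 = (2*(-778688)*(-91))*(1/286292) = 141721216*(1/286292) = 35430304/71573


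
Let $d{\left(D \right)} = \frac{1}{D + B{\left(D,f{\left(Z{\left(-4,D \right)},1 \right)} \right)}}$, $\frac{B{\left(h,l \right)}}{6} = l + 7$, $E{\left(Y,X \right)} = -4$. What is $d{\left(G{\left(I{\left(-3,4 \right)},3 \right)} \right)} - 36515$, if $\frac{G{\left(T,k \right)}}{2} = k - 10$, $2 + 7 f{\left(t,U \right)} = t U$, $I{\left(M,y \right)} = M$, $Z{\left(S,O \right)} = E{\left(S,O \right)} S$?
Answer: $- \frac{1460599}{40} \approx -36515.0$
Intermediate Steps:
$Z{\left(S,O \right)} = - 4 S$
$f{\left(t,U \right)} = - \frac{2}{7} + \frac{U t}{7}$ ($f{\left(t,U \right)} = - \frac{2}{7} + \frac{t U}{7} = - \frac{2}{7} + \frac{U t}{7}$)
$G{\left(T,k \right)} = -20 + 2 k$ ($G{\left(T,k \right)} = 2 \left(k - 10\right) = 2 \left(-10 + k\right) = -20 + 2 k$)
$B{\left(h,l \right)} = 42 + 6 l$ ($B{\left(h,l \right)} = 6 \left(l + 7\right) = 6 \left(7 + l\right) = 42 + 6 l$)
$d{\left(D \right)} = \frac{1}{54 + D}$ ($d{\left(D \right)} = \frac{1}{D + \left(42 + 6 \left(- \frac{2}{7} + \frac{1}{7} \cdot 1 \left(\left(-4\right) \left(-4\right)\right)\right)\right)} = \frac{1}{D + \left(42 + 6 \left(- \frac{2}{7} + \frac{1}{7} \cdot 1 \cdot 16\right)\right)} = \frac{1}{D + \left(42 + 6 \left(- \frac{2}{7} + \frac{16}{7}\right)\right)} = \frac{1}{D + \left(42 + 6 \cdot 2\right)} = \frac{1}{D + \left(42 + 12\right)} = \frac{1}{D + 54} = \frac{1}{54 + D}$)
$d{\left(G{\left(I{\left(-3,4 \right)},3 \right)} \right)} - 36515 = \frac{1}{54 + \left(-20 + 2 \cdot 3\right)} - 36515 = \frac{1}{54 + \left(-20 + 6\right)} - 36515 = \frac{1}{54 - 14} - 36515 = \frac{1}{40} - 36515 = - \frac{1460599}{40}$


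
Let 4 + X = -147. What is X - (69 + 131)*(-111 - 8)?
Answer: 23649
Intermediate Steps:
X = -151 (X = -4 - 147 = -151)
X - (69 + 131)*(-111 - 8) = -151 - (69 + 131)*(-111 - 8) = -151 - 200*(-119) = -151 - 1*(-23800) = -151 + 23800 = 23649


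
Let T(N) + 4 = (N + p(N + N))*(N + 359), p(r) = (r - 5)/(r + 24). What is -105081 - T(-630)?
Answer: -340554637/1236 ≈ -2.7553e+5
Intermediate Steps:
p(r) = (-5 + r)/(24 + r)
T(N) = -4 + (359 + N)*(N + (-5 + 2*N)/(24 + 2*N)) (T(N) = -4 + (N + (-5 + (N + N))/(24 + (N + N)))*(N + 359) = -4 + (N + (-5 + 2*N)/(24 + 2*N))*(359 + N) = -4 + (359 + N)*(N + (-5 + 2*N)/(24 + 2*N)))
-105081 - T(-630) = -105081 - (-1891 + 2*(-630)³ + 744*(-630)² + 9321*(-630))/(2*(12 - 630)) = -105081 - (-1891 + 2*(-250047000) + 744*396900 - 5872230)/(2*(-618)) = -105081 - (-1)*(-1891 - 500094000 + 295293600 - 5872230)/(2*618) = -105081 - (-1)*(-210674521)/(2*618) = -105081 - 1*210674521/1236 = -105081 - 210674521/1236 = -340554637/1236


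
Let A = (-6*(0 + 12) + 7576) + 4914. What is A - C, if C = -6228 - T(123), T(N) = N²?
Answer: 33775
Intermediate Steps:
C = -21357 (C = -6228 - 1*123² = -6228 - 1*15129 = -6228 - 15129 = -21357)
A = 12418 (A = (-6*12 + 7576) + 4914 = (-72 + 7576) + 4914 = 7504 + 4914 = 12418)
A - C = 12418 - 1*(-21357) = 12418 + 21357 = 33775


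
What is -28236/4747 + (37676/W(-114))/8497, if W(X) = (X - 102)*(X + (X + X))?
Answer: -4430821708663/744911563212 ≈ -5.9481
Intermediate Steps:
W(X) = 3*X*(-102 + X) (W(X) = (-102 + X)*(X + 2*X) = (-102 + X)*(3*X) = 3*X*(-102 + X))
-28236/4747 + (37676/W(-114))/8497 = -28236/4747 + (37676/((3*(-114)*(-102 - 114))))/8497 = -28236*1/4747 + (37676/((3*(-114)*(-216))))*(1/8497) = -28236/4747 + (37676/73872)*(1/8497) = -28236/4747 + (37676*(1/73872))*(1/8497) = -28236/4747 + (9419/18468)*(1/8497) = -28236/4747 + 9419/156922596 = -4430821708663/744911563212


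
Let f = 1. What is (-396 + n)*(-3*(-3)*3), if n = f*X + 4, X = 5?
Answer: -10449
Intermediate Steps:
n = 9 (n = 1*5 + 4 = 5 + 4 = 9)
(-396 + n)*(-3*(-3)*3) = (-396 + 9)*(-3*(-3)*3) = -3483*3 = -387*27 = -10449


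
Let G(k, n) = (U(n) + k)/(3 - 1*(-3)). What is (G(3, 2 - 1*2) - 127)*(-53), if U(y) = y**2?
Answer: 13409/2 ≈ 6704.5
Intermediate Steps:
G(k, n) = k/6 + n**2/6 (G(k, n) = (n**2 + k)/(3 - 1*(-3)) = (k + n**2)/(3 + 3) = (k + n**2)/6 = (k + n**2)*(1/6) = k/6 + n**2/6)
(G(3, 2 - 1*2) - 127)*(-53) = (((1/6)*3 + (2 - 1*2)**2/6) - 127)*(-53) = ((1/2 + (2 - 2)**2/6) - 127)*(-53) = ((1/2 + (1/6)*0**2) - 127)*(-53) = ((1/2 + (1/6)*0) - 127)*(-53) = ((1/2 + 0) - 127)*(-53) = (1/2 - 127)*(-53) = -253/2*(-53) = 13409/2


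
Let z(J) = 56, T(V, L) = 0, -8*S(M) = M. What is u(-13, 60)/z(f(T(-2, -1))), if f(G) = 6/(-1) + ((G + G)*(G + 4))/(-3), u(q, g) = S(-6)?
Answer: 3/224 ≈ 0.013393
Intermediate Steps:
S(M) = -M/8
u(q, g) = ¾ (u(q, g) = -⅛*(-6) = ¾)
f(G) = -6 - 2*G*(4 + G)/3 (f(G) = 6*(-1) + ((2*G)*(4 + G))*(-⅓) = -6 + (2*G*(4 + G))*(-⅓) = -6 - 2*G*(4 + G)/3)
u(-13, 60)/z(f(T(-2, -1))) = (¾)/56 = (¾)*(1/56) = 3/224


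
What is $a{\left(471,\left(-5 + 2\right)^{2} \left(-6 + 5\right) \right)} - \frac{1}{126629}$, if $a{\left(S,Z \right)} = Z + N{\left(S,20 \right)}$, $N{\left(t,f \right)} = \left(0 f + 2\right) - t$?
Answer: $- \frac{60528663}{126629} \approx -478.0$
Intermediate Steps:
$N{\left(t,f \right)} = 2 - t$ ($N{\left(t,f \right)} = \left(0 + 2\right) - t = 2 - t$)
$a{\left(S,Z \right)} = 2 + Z - S$ ($a{\left(S,Z \right)} = Z - \left(-2 + S\right) = 2 + Z - S$)
$a{\left(471,\left(-5 + 2\right)^{2} \left(-6 + 5\right) \right)} - \frac{1}{126629} = \left(2 + \left(-5 + 2\right)^{2} \left(-6 + 5\right) - 471\right) - \frac{1}{126629} = \left(2 + \left(-3\right)^{2} \left(-1\right) - 471\right) - \frac{1}{126629} = \left(2 + 9 \left(-1\right) - 471\right) - \frac{1}{126629} = \left(2 - 9 - 471\right) - \frac{1}{126629} = -478 - \frac{1}{126629} = - \frac{60528663}{126629}$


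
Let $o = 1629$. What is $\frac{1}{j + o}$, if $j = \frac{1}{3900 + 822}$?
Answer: $\frac{4722}{7692139} \approx 0.00061387$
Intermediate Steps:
$j = \frac{1}{4722} \approx 0.00021177$
$\frac{1}{j + o} = \frac{1}{\frac{1}{4722} + 1629} = \frac{1}{\frac{7692139}{4722}} = \frac{4722}{7692139}$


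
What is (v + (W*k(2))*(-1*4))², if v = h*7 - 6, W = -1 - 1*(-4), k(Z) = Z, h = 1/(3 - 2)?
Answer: 529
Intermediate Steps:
h = 1 (h = 1/1 = 1)
W = 3 (W = -1 + 4 = 3)
v = 1 (v = 1*7 - 6 = 7 - 6 = 1)
(v + (W*k(2))*(-1*4))² = (1 + (3*2)*(-1*4))² = (1 + 6*(-4))² = (1 - 24)² = (-23)² = 529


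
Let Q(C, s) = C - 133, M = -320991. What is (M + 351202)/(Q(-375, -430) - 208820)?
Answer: -30211/209328 ≈ -0.14432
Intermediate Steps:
Q(C, s) = -133 + C
(M + 351202)/(Q(-375, -430) - 208820) = (-320991 + 351202)/((-133 - 375) - 208820) = 30211/(-508 - 208820) = 30211/(-209328) = 30211*(-1/209328) = -30211/209328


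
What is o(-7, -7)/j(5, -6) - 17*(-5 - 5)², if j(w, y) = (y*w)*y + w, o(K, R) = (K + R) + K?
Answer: -314521/185 ≈ -1700.1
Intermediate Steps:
o(K, R) = R + 2*K
j(w, y) = w + w*y² (j(w, y) = (w*y)*y + w = w*y² + w = w + w*y²)
o(-7, -7)/j(5, -6) - 17*(-5 - 5)² = (-7 + 2*(-7))/((5*(1 + (-6)²))) - 17*(-5 - 5)² = (-7 - 14)/((5*(1 + 36))) - 17*(-10)² = -21/(5*37) - 17*100 = -21/185 - 1700 = -314521/185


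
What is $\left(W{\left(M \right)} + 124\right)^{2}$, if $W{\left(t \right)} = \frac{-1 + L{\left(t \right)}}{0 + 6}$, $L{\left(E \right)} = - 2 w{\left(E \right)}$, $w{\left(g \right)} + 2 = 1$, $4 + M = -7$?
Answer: $\frac{555025}{36} \approx 15417.0$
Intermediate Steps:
$M = -11$ ($M = -4 - 7 = -11$)
$w{\left(g \right)} = -1$ ($w{\left(g \right)} = -2 + 1 = -1$)
$L{\left(E \right)} = 2$ ($L{\left(E \right)} = \left(-2\right) \left(-1\right) = 2$)
$W{\left(t \right)} = \frac{1}{6}$ ($W{\left(t \right)} = \frac{-1 + 2}{0 + 6} = 1 \cdot \frac{1}{6} = \frac{1}{6}$)
$\left(W{\left(M \right)} + 124\right)^{2} = \left(\frac{1}{6} + 124\right)^{2} = \left(\frac{745}{6}\right)^{2} = \frac{555025}{36}$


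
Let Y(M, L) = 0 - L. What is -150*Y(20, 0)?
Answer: 0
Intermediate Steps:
Y(M, L) = -L
-150*Y(20, 0) = -(-150)*0 = -150*0 = 0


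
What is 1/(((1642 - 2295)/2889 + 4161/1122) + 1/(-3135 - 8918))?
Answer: 766064574/2667776531 ≈ 0.28715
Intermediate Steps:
1/(((1642 - 2295)/2889 + 4161/1122) + 1/(-3135 - 8918)) = 1/((-653*1/2889 + 4161*(1/1122)) + 1/(-12053)) = 1/((-653/2889 + 1387/374) - 1/12053) = 1/(3762821/1080486 - 1/12053) = 1/(2667776531/766064574) = 766064574/2667776531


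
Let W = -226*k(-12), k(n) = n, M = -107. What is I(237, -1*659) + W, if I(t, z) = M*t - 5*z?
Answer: -19352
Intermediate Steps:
I(t, z) = -107*t - 5*z
W = 2712 (W = -226*(-12) = 2712)
I(237, -1*659) + W = (-107*237 - (-5)*659) + 2712 = (-25359 - 5*(-659)) + 2712 = (-25359 + 3295) + 2712 = -22064 + 2712 = -19352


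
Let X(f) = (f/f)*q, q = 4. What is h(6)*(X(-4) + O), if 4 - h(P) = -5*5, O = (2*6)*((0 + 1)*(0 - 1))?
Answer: -232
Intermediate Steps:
O = -12 (O = 12*(1*(-1)) = 12*(-1) = -12)
X(f) = 4 (X(f) = (f/f)*4 = 1*4 = 4)
h(P) = 29 (h(P) = 4 - (-5)*5 = 4 - 1*(-25) = 4 + 25 = 29)
h(6)*(X(-4) + O) = 29*(4 - 12) = 29*(-8) = -232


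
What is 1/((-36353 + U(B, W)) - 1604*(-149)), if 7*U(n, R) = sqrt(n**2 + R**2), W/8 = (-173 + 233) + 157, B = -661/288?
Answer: 823593028608/166895112127772999 - 2016*sqrt(249968437945)/166895112127772999 ≈ 4.9288e-6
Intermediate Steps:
B = -661/288 (B = -661*1/288 = -661/288 ≈ -2.2951)
W = 1736 (W = 8*((-173 + 233) + 157) = 8*(60 + 157) = 8*217 = 1736)
U(n, R) = sqrt(R**2 + n**2)/7 (U(n, R) = sqrt(n**2 + R**2)/7 = sqrt(R**2 + n**2)/7)
1/((-36353 + U(B, W)) - 1604*(-149)) = 1/((-36353 + sqrt(1736**2 + (-661/288)**2)/7) - 1604*(-149)) = 1/((-36353 + sqrt(3013696 + 436921/82944)/7) + 238996) = 1/((-36353 + sqrt(249968437945/82944)/7) + 238996) = 1/((-36353 + (sqrt(249968437945)/288)/7) + 238996) = 1/((-36353 + sqrt(249968437945)/2016) + 238996) = 1/(202643 + sqrt(249968437945)/2016)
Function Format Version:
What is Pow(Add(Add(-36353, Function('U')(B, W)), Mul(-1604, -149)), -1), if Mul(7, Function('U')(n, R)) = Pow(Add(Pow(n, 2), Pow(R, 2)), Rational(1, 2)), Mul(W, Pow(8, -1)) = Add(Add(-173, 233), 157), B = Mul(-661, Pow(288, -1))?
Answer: Add(Rational(823593028608, 166895112127772999), Mul(Rational(-2016, 166895112127772999), Pow(249968437945, Rational(1, 2)))) ≈ 4.9288e-6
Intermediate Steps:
B = Rational(-661, 288) (B = Mul(-661, Rational(1, 288)) = Rational(-661, 288) ≈ -2.2951)
W = 1736 (W = Mul(8, Add(Add(-173, 233), 157)) = Mul(8, Add(60, 157)) = Mul(8, 217) = 1736)
Function('U')(n, R) = Mul(Rational(1, 7), Pow(Add(Pow(R, 2), Pow(n, 2)), Rational(1, 2))) (Function('U')(n, R) = Mul(Rational(1, 7), Pow(Add(Pow(n, 2), Pow(R, 2)), Rational(1, 2))) = Mul(Rational(1, 7), Pow(Add(Pow(R, 2), Pow(n, 2)), Rational(1, 2))))
Pow(Add(Add(-36353, Function('U')(B, W)), Mul(-1604, -149)), -1) = Pow(Add(Add(-36353, Mul(Rational(1, 7), Pow(Add(Pow(1736, 2), Pow(Rational(-661, 288), 2)), Rational(1, 2)))), Mul(-1604, -149)), -1) = Pow(Add(Add(-36353, Mul(Rational(1, 7), Pow(Add(3013696, Rational(436921, 82944)), Rational(1, 2)))), 238996), -1) = Pow(Add(Add(-36353, Mul(Rational(1, 7), Pow(Rational(249968437945, 82944), Rational(1, 2)))), 238996), -1) = Pow(Add(Add(-36353, Mul(Rational(1, 7), Mul(Rational(1, 288), Pow(249968437945, Rational(1, 2))))), 238996), -1) = Pow(Add(Add(-36353, Mul(Rational(1, 2016), Pow(249968437945, Rational(1, 2)))), 238996), -1) = Pow(Add(202643, Mul(Rational(1, 2016), Pow(249968437945, Rational(1, 2)))), -1)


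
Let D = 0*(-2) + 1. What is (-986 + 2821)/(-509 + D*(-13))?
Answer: -1835/522 ≈ -3.5153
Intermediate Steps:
D = 1 (D = 0 + 1 = 1)
(-986 + 2821)/(-509 + D*(-13)) = (-986 + 2821)/(-509 + 1*(-13)) = 1835/(-509 - 13) = 1835/(-522) = 1835*(-1/522) = -1835/522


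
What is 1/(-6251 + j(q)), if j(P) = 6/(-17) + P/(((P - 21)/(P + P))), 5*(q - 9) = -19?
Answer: -6715/42000819 ≈ -0.00015988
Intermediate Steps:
q = 26/5 (q = 9 + (⅕)*(-19) = 9 - 19/5 = 26/5 ≈ 5.2000)
j(P) = -6/17 + 2*P²/(-21 + P) (j(P) = 6*(-1/17) + P/(((-21 + P)/((2*P)))) = -6/17 + P/(((-21 + P)*(1/(2*P)))) = -6/17 + P/(((-21 + P)/(2*P))) = -6/17 + P*(2*P/(-21 + P)) = -6/17 + 2*P²/(-21 + P))
1/(-6251 + j(q)) = 1/(-6251 + 2*(63 - 3*26/5 + 17*(26/5)²)/(17*(-21 + 26/5))) = 1/(-6251 + 2*(63 - 78/5 + 17*(676/25))/(17*(-79/5))) = 1/(-6251 + (2/17)*(-5/79)*(63 - 78/5 + 11492/25)) = 1/(-6251 + (2/17)*(-5/79)*(12677/25)) = 1/(-6251 - 25354/6715) = 1/(-42000819/6715) = -6715/42000819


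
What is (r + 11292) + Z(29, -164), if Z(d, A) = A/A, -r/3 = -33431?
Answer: 111586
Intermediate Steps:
r = 100293 (r = -3*(-33431) = 100293)
Z(d, A) = 1
(r + 11292) + Z(29, -164) = (100293 + 11292) + 1 = 111585 + 1 = 111586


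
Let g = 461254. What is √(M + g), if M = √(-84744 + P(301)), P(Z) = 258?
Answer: √(461254 + I*√84486) ≈ 679.16 + 0.214*I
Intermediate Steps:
M = I*√84486 (M = √(-84744 + 258) = √(-84486) = I*√84486 ≈ 290.66*I)
√(M + g) = √(I*√84486 + 461254) = √(461254 + I*√84486)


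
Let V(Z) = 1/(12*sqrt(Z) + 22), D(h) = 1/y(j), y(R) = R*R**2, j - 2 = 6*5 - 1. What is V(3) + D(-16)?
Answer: 327727/774566 - 3*sqrt(3)/13 ≈ 0.023406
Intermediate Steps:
j = 31 (j = 2 + (6*5 - 1) = 2 + (30 - 1) = 2 + 29 = 31)
y(R) = R**3
D(h) = 1/29791 (D(h) = 1/(31**3) = 1/29791)
V(Z) = 1/(22 + 12*sqrt(Z))
V(3) + D(-16) = 1/(2*(11 + 6*sqrt(3))) + 1/29791 = 1/29791 + 1/(2*(11 + 6*sqrt(3)))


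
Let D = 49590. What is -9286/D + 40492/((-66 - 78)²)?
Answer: 25214497/14281920 ≈ 1.7655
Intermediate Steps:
-9286/D + 40492/((-66 - 78)²) = -9286/49590 + 40492/((-66 - 78)²) = -9286*1/49590 + 40492/((-144)²) = -4643/24795 + 40492/20736 = -4643/24795 + 40492*(1/20736) = -4643/24795 + 10123/5184 = 25214497/14281920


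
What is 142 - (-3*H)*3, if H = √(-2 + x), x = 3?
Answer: 151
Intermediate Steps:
H = 1 (H = √(-2 + 3) = √1 = 1)
142 - (-3*H)*3 = 142 - (-3*1)*3 = 142 - (-3)*3 = 142 - 1*(-9) = 142 + 9 = 151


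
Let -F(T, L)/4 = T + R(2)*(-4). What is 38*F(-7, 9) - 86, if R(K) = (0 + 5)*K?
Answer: 7058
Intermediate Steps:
R(K) = 5*K
F(T, L) = 160 - 4*T (F(T, L) = -4*(T + (5*2)*(-4)) = -4*(T + 10*(-4)) = -4*(T - 40) = -4*(-40 + T) = 160 - 4*T)
38*F(-7, 9) - 86 = 38*(160 - 4*(-7)) - 86 = 38*(160 + 28) - 86 = 38*188 - 86 = 7144 - 86 = 7058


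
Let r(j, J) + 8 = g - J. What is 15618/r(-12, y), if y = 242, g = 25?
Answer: -5206/75 ≈ -69.413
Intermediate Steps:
r(j, J) = 17 - J (r(j, J) = -8 + (25 - J) = 17 - J)
15618/r(-12, y) = 15618/(17 - 1*242) = 15618/(17 - 242) = 15618/(-225) = 15618*(-1/225) = -5206/75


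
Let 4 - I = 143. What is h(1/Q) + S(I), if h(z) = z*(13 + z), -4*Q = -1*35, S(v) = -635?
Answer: -776039/1225 ≈ -633.50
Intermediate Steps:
I = -139 (I = 4 - 1*143 = 4 - 143 = -139)
Q = 35/4 (Q = -(-1)*35/4 = -¼*(-35) = 35/4 ≈ 8.7500)
h(1/Q) + S(I) = (13 + 1/(35/4))/(35/4) - 635 = 4*(13 + 4/35)/35 - 635 = (4/35)*(459/35) - 635 = 1836/1225 - 635 = -776039/1225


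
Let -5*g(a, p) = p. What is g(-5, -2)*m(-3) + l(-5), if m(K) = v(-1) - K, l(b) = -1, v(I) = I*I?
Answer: ⅗ ≈ 0.60000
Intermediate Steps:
g(a, p) = -p/5
v(I) = I²
m(K) = 1 - K (m(K) = (-1)² - K = 1 - K)
g(-5, -2)*m(-3) + l(-5) = (-⅕*(-2))*(1 - 1*(-3)) - 1 = 2*(1 + 3)/5 - 1 = (⅖)*4 - 1 = 8/5 - 1 = ⅗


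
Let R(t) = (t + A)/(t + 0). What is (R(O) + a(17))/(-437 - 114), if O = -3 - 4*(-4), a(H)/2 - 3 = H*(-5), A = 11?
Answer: 2108/7163 ≈ 0.29429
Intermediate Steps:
a(H) = 6 - 10*H (a(H) = 6 + 2*(H*(-5)) = 6 + 2*(-5*H) = 6 - 10*H)
O = 13 (O = -3 + 16 = 13)
R(t) = (11 + t)/t (R(t) = (t + 11)/(t + 0) = (11 + t)/t)
(R(O) + a(17))/(-437 - 114) = ((11 + 13)/13 + (6 - 10*17))/(-437 - 114) = ((1/13)*24 + (6 - 170))/(-551) = (24/13 - 164)*(-1/551) = -2108/13*(-1/551) = 2108/7163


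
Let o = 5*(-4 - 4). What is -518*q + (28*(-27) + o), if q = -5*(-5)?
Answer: -13746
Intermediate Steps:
o = -40 (o = 5*(-8) = -40)
q = 25
-518*q + (28*(-27) + o) = -518*25 + (28*(-27) - 40) = -12950 + (-756 - 40) = -12950 - 796 = -13746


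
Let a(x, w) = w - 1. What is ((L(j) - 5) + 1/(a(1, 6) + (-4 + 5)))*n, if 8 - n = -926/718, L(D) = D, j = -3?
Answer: -156745/2154 ≈ -72.769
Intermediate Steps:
a(x, w) = -1 + w
n = 3335/359 (n = 8 - (-926)/718 = 8 - 1*(-463/359) = 8 + 463/359 = 3335/359 ≈ 9.2897)
((L(j) - 5) + 1/(a(1, 6) + (-4 + 5)))*n = ((-3 - 5) + 1/((-1 + 6) + (-4 + 5)))*(3335/359) = (-8 + 1/(5 + 1))*(3335/359) = (-8 + 1/6)*(3335/359) = (-8 + ⅙)*(3335/359) = -47/6*3335/359 = -156745/2154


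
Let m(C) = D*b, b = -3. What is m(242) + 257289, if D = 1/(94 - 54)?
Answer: 10291557/40 ≈ 2.5729e+5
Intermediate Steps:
D = 1/40 ≈ 0.025000
m(C) = -3/40 (m(C) = (1/40)*(-3) = -3/40)
m(242) + 257289 = -3/40 + 257289 = 10291557/40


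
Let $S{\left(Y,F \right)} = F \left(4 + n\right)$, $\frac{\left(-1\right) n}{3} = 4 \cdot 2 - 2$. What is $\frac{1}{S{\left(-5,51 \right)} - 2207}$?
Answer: $- \frac{1}{2921} \approx -0.00034235$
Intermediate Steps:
$n = -18$ ($n = - 3 \left(4 \cdot 2 - 2\right) = - 3 \left(8 - 2\right) = \left(-3\right) 6 = -18$)
$S{\left(Y,F \right)} = - 14 F$ ($S{\left(Y,F \right)} = F \left(4 - 18\right) = F \left(-14\right) = - 14 F$)
$\frac{1}{S{\left(-5,51 \right)} - 2207} = \frac{1}{\left(-14\right) 51 - 2207} = \frac{1}{-714 - 2207} = \frac{1}{-2921} = - \frac{1}{2921}$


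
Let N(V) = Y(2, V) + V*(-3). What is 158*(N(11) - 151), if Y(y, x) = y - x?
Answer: -30494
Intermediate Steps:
N(V) = 2 - 4*V (N(V) = (2 - V) + V*(-3) = (2 - V) - 3*V = 2 - 4*V)
158*(N(11) - 151) = 158*((2 - 4*11) - 151) = 158*((2 - 44) - 151) = 158*(-42 - 151) = 158*(-193) = -30494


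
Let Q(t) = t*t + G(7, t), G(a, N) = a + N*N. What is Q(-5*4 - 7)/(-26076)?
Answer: -1465/26076 ≈ -0.056182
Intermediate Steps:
G(a, N) = a + N²
Q(t) = 7 + 2*t² (Q(t) = t*t + (7 + t²) = t² + (7 + t²) = 7 + 2*t²)
Q(-5*4 - 7)/(-26076) = (7 + 2*(-5*4 - 7)²)/(-26076) = (7 + 2*(-20 - 7)²)*(-1/26076) = (7 + 2*(-27)²)*(-1/26076) = (7 + 2*729)*(-1/26076) = (7 + 1458)*(-1/26076) = 1465*(-1/26076) = -1465/26076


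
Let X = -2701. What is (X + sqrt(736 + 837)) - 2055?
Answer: -4756 + 11*sqrt(13) ≈ -4716.3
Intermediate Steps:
(X + sqrt(736 + 837)) - 2055 = (-2701 + sqrt(736 + 837)) - 2055 = (-2701 + sqrt(1573)) - 2055 = (-2701 + 11*sqrt(13)) - 2055 = -4756 + 11*sqrt(13)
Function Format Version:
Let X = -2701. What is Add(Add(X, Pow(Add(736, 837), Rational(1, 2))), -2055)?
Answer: Add(-4756, Mul(11, Pow(13, Rational(1, 2)))) ≈ -4716.3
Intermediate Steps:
Add(Add(X, Pow(Add(736, 837), Rational(1, 2))), -2055) = Add(Add(-2701, Pow(Add(736, 837), Rational(1, 2))), -2055) = Add(Add(-2701, Pow(1573, Rational(1, 2))), -2055) = Add(Add(-2701, Mul(11, Pow(13, Rational(1, 2)))), -2055) = Add(-4756, Mul(11, Pow(13, Rational(1, 2))))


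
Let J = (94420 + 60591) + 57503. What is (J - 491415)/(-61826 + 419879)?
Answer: -92967/119351 ≈ -0.77894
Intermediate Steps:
J = 212514 (J = 155011 + 57503 = 212514)
(J - 491415)/(-61826 + 419879) = (212514 - 491415)/(-61826 + 419879) = -278901/358053 = -278901*1/358053 = -92967/119351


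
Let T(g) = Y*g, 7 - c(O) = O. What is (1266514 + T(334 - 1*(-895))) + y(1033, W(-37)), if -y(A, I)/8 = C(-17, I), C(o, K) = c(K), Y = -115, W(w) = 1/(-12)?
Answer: 3375367/3 ≈ 1.1251e+6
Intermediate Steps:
c(O) = 7 - O
W(w) = -1/12
C(o, K) = 7 - K
y(A, I) = -56 + 8*I (y(A, I) = -8*(7 - I) = -56 + 8*I)
T(g) = -115*g
(1266514 + T(334 - 1*(-895))) + y(1033, W(-37)) = (1266514 - 115*(334 - 1*(-895))) + (-56 + 8*(-1/12)) = (1266514 - 115*(334 + 895)) + (-56 - ⅔) = (1266514 - 115*1229) - 170/3 = (1266514 - 141335) - 170/3 = 1125179 - 170/3 = 3375367/3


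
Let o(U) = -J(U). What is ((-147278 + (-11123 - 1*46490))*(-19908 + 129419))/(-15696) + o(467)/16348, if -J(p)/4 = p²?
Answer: 30568928840377/21383184 ≈ 1.4296e+6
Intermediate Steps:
J(p) = -4*p²
o(U) = 4*U² (o(U) = -(-4)*U² = 4*U²)
((-147278 + (-11123 - 1*46490))*(-19908 + 129419))/(-15696) + o(467)/16348 = ((-147278 + (-11123 - 1*46490))*(-19908 + 129419))/(-15696) + (4*467²)/16348 = ((-147278 + (-11123 - 46490))*109511)*(-1/15696) + (4*218089)*(1/16348) = ((-147278 - 57613)*109511)*(-1/15696) + 872356*(1/16348) = -204891*109511*(-1/15696) + 218089/4087 = -22437818301*(-1/15696) + 218089/4087 = 7479272767/5232 + 218089/4087 = 30568928840377/21383184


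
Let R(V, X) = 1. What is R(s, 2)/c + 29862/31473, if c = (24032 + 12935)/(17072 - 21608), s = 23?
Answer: 15256302/18467657 ≈ 0.82611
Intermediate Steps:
c = -5281/648 (c = 36967/(-4536) = 36967*(-1/4536) = -5281/648 ≈ -8.1497)
R(s, 2)/c + 29862/31473 = 1/(-5281/648) + 29862/31473 = 1*(-648/5281) + 29862*(1/31473) = -648/5281 + 3318/3497 = 15256302/18467657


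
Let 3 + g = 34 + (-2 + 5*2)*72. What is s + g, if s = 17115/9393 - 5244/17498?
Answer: 16669326796/27393119 ≈ 608.52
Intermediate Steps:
s = 41703563/27393119 (s = 17115*(1/9393) - 5244*1/17498 = 5705/3131 - 2622/8749 = 41703563/27393119 ≈ 1.5224)
g = 607 (g = -3 + (34 + (-2 + 5*2)*72) = -3 + (34 + (-2 + 10)*72) = -3 + (34 + 8*72) = -3 + (34 + 576) = -3 + 610 = 607)
s + g = 41703563/27393119 + 607 = 16669326796/27393119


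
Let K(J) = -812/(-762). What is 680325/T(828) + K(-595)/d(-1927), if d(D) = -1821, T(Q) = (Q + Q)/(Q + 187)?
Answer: 53232257459171/127659384 ≈ 4.1699e+5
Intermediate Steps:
T(Q) = 2*Q/(187 + Q) (T(Q) = (2*Q)/(187 + Q) = 2*Q/(187 + Q))
K(J) = 406/381 (K(J) = -812*(-1/762) = 406/381)
680325/T(828) + K(-595)/d(-1927) = 680325/((2*828/(187 + 828))) + (406/381)/(-1821) = 680325/((2*828/1015)) + (406/381)*(-1/1821) = 680325/((2*828*(1/1015))) - 406/693801 = 680325/(1656/1015) - 406/693801 = 680325*(1015/1656) - 406/693801 = 230176625/552 - 406/693801 = 53232257459171/127659384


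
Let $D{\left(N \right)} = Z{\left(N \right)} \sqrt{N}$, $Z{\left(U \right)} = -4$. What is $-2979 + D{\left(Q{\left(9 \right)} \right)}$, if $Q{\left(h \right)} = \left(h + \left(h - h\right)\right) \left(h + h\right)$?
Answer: $-2979 - 36 \sqrt{2} \approx -3029.9$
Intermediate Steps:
$Q{\left(h \right)} = 2 h^{2}$ ($Q{\left(h \right)} = \left(h + 0\right) 2 h = h 2 h = 2 h^{2}$)
$D{\left(N \right)} = - 4 \sqrt{N}$
$-2979 + D{\left(Q{\left(9 \right)} \right)} = -2979 - 4 \sqrt{2 \cdot 9^{2}} = -2979 - 4 \sqrt{2 \cdot 81} = -2979 - 4 \sqrt{162} = -2979 - 4 \cdot 9 \sqrt{2} = -2979 - 36 \sqrt{2}$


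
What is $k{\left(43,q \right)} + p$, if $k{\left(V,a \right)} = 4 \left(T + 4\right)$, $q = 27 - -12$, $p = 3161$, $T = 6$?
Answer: $3201$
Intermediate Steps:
$q = 39$ ($q = 27 + 12 = 39$)
$k{\left(V,a \right)} = 40$ ($k{\left(V,a \right)} = 4 \left(6 + 4\right) = 4 \cdot 10 = 40$)
$k{\left(43,q \right)} + p = 40 + 3161 = 3201$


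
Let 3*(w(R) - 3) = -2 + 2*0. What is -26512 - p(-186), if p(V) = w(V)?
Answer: -79543/3 ≈ -26514.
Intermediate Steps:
w(R) = 7/3 (w(R) = 3 + (-2 + 2*0)/3 = 3 + (-2 + 0)/3 = 3 + (⅓)*(-2) = 3 - ⅔ = 7/3)
p(V) = 7/3
-26512 - p(-186) = -26512 - 1*7/3 = -26512 - 7/3 = -79543/3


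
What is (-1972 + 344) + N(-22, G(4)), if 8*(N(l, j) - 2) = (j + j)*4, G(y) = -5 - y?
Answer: -1635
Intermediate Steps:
N(l, j) = 2 + j (N(l, j) = 2 + ((j + j)*4)/8 = 2 + ((2*j)*4)/8 = 2 + (8*j)/8 = 2 + j)
(-1972 + 344) + N(-22, G(4)) = (-1972 + 344) + (2 + (-5 - 1*4)) = -1628 + (2 + (-5 - 4)) = -1628 + (2 - 9) = -1628 - 7 = -1635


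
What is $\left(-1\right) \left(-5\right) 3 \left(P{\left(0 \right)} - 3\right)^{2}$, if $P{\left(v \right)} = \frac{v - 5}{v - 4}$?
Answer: $\frac{735}{16} \approx 45.938$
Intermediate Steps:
$P{\left(v \right)} = \frac{-5 + v}{-4 + v}$
$\left(-1\right) \left(-5\right) 3 \left(P{\left(0 \right)} - 3\right)^{2} = \left(-1\right) \left(-5\right) 3 \left(\frac{-5 + 0}{-4 + 0} - 3\right)^{2} = 5 \cdot 3 \left(\frac{1}{-4} \left(-5\right) - 3\right)^{2} = 15 \left(\left(- \frac{1}{4}\right) \left(-5\right) - 3\right)^{2} = 15 \left(\frac{5}{4} - 3\right)^{2} = 15 \left(- \frac{7}{4}\right)^{2} = 15 \cdot \frac{49}{16} = \frac{735}{16}$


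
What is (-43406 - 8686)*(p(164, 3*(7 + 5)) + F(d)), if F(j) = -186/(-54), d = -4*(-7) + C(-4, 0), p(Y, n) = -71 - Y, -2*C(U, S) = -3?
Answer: 12062192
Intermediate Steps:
C(U, S) = 3/2 (C(U, S) = -1/2*(-3) = 3/2)
d = 59/2 (d = -4*(-7) + 3/2 = 28 + 3/2 = 59/2 ≈ 29.500)
F(j) = 31/9 (F(j) = -186*(-1/54) = 31/9)
(-43406 - 8686)*(p(164, 3*(7 + 5)) + F(d)) = (-43406 - 8686)*((-71 - 1*164) + 31/9) = -52092*((-71 - 164) + 31/9) = -52092*(-235 + 31/9) = -52092*(-2084/9) = 12062192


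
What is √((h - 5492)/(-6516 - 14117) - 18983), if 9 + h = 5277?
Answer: I*√8081451217495/20633 ≈ 137.78*I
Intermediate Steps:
h = 5268 (h = -9 + 5277 = 5268)
√((h - 5492)/(-6516 - 14117) - 18983) = √((5268 - 5492)/(-6516 - 14117) - 18983) = √(-224/(-20633) - 18983) = √(-224*(-1/20633) - 18983) = √(224/20633 - 18983) = √(-391676015/20633) = I*√8081451217495/20633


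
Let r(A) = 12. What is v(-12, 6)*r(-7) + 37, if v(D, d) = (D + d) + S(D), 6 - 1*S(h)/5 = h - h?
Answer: 325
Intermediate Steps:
S(h) = 30 (S(h) = 30 - 5*(h - h) = 30 - 5*0 = 30 + 0 = 30)
v(D, d) = 30 + D + d (v(D, d) = (D + d) + 30 = 30 + D + d)
v(-12, 6)*r(-7) + 37 = (30 - 12 + 6)*12 + 37 = 24*12 + 37 = 288 + 37 = 325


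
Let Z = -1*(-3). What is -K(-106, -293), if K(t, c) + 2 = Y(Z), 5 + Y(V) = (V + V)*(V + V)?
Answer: -29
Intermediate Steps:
Z = 3
Y(V) = -5 + 4*V² (Y(V) = -5 + (V + V)*(V + V) = -5 + (2*V)*(2*V) = -5 + 4*V²)
K(t, c) = 29 (K(t, c) = -2 + (-5 + 4*3²) = -2 + (-5 + 4*9) = -2 + (-5 + 36) = -2 + 31 = 29)
-K(-106, -293) = -1*29 = -29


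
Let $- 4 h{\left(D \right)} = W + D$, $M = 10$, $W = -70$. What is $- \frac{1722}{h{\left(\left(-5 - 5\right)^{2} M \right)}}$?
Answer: $\frac{1148}{155} \approx 7.4064$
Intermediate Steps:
$h{\left(D \right)} = \frac{35}{2} - \frac{D}{4}$ ($h{\left(D \right)} = - \frac{-70 + D}{4} = \frac{35}{2} - \frac{D}{4}$)
$- \frac{1722}{h{\left(\left(-5 - 5\right)^{2} M \right)}} = - \frac{1722}{\frac{35}{2} - \frac{\left(-5 - 5\right)^{2} \cdot 10}{4}} = - \frac{1722}{\frac{35}{2} - \frac{\left(-10\right)^{2} \cdot 10}{4}} = - \frac{1722}{\frac{35}{2} - \frac{100 \cdot 10}{4}} = - \frac{1722}{\frac{35}{2} - 250} = - \frac{1722}{- \frac{465}{2}} = \left(-1722\right) \left(- \frac{2}{465}\right) = \frac{1148}{155}$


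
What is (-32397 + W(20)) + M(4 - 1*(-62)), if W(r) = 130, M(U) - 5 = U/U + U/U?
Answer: -32260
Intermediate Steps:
M(U) = 7 (M(U) = 5 + (U/U + U/U) = 5 + (1 + 1) = 5 + 2 = 7)
(-32397 + W(20)) + M(4 - 1*(-62)) = (-32397 + 130) + 7 = -32267 + 7 = -32260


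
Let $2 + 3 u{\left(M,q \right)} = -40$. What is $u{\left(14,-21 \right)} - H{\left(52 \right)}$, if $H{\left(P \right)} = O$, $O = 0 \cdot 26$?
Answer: $-14$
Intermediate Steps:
$O = 0$
$u{\left(M,q \right)} = -14$ ($u{\left(M,q \right)} = - \frac{2}{3} + \frac{1}{3} \left(-40\right) = - \frac{2}{3} - \frac{40}{3} = -14$)
$H{\left(P \right)} = 0$
$u{\left(14,-21 \right)} - H{\left(52 \right)} = -14 - 0 = -14 + 0 = -14$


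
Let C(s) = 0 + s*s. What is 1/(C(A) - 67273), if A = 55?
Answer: -1/64248 ≈ -1.5565e-5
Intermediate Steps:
C(s) = s² (C(s) = 0 + s² = s²)
1/(C(A) - 67273) = 1/(55² - 67273) = 1/(3025 - 67273) = 1/(-64248) = -1/64248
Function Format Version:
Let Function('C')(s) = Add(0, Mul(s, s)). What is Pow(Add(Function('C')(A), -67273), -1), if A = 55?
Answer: Rational(-1, 64248) ≈ -1.5565e-5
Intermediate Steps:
Function('C')(s) = Pow(s, 2) (Function('C')(s) = Add(0, Pow(s, 2)) = Pow(s, 2))
Pow(Add(Function('C')(A), -67273), -1) = Pow(Add(Pow(55, 2), -67273), -1) = Pow(Add(3025, -67273), -1) = Pow(-64248, -1) = Rational(-1, 64248)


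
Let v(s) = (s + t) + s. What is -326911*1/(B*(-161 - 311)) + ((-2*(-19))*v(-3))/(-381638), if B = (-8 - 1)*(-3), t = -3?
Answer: 62383009333/2431797336 ≈ 25.653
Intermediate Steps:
v(s) = -3 + 2*s (v(s) = (s - 3) + s = (-3 + s) + s = -3 + 2*s)
B = 27 (B = -9*(-3) = 27)
-326911*1/(B*(-161 - 311)) + ((-2*(-19))*v(-3))/(-381638) = -326911*1/(27*(-161 - 311)) + ((-2*(-19))*(-3 + 2*(-3)))/(-381638) = -326911/((-472*27)) + (38*(-3 - 6))*(-1/381638) = -326911/(-12744) + (38*(-9))*(-1/381638) = -326911*(-1/12744) - 342*(-1/381638) = 326911/12744 + 171/190819 = 62383009333/2431797336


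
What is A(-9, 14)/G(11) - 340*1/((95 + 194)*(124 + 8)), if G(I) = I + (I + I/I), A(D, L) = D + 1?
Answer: -4603/12903 ≈ -0.35674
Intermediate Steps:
A(D, L) = 1 + D
G(I) = 1 + 2*I (G(I) = I + (I + 1) = I + (1 + I) = 1 + 2*I)
A(-9, 14)/G(11) - 340*1/((95 + 194)*(124 + 8)) = (1 - 9)/(1 + 2*11) - 340*1/((95 + 194)*(124 + 8)) = -8/(1 + 22) - 340/(132*289) = -8/23 - 340/38148 = -8*1/23 - 340*1/38148 = -8/23 - 5/561 = -4603/12903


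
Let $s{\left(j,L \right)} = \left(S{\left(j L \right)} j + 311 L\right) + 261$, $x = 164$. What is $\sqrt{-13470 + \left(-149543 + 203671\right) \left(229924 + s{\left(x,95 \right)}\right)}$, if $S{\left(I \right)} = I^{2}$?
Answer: $\sqrt{2154783139560770} \approx 4.642 \cdot 10^{7}$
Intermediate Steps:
$s{\left(j,L \right)} = 261 + 311 L + L^{2} j^{3}$ ($s{\left(j,L \right)} = \left(\left(j L\right)^{2} j + 311 L\right) + 261 = \left(\left(L j\right)^{2} j + 311 L\right) + 261 = \left(L^{2} j^{2} j + 311 L\right) + 261 = \left(L^{2} j^{3} + 311 L\right) + 261 = \left(311 L + L^{2} j^{3}\right) + 261 = 261 + 311 L + L^{2} j^{3}$)
$\sqrt{-13470 + \left(-149543 + 203671\right) \left(229924 + s{\left(x,95 \right)}\right)} = \sqrt{-13470 + \left(-149543 + 203671\right) \left(229924 + \left(261 + 311 \cdot 95 + 95^{2} \cdot 164^{3}\right)\right)} = \sqrt{-13470 + 54128 \left(229924 + \left(261 + 29545 + 9025 \cdot 4410944\right)\right)} = \sqrt{-13470 + 54128 \left(229924 + \left(261 + 29545 + 39808769600\right)\right)} = \sqrt{-13470 + 54128 \left(229924 + 39808799406\right)} = \sqrt{-13470 + 54128 \cdot 39809029330} = \sqrt{-13470 + 2154783139574240} = \sqrt{2154783139560770}$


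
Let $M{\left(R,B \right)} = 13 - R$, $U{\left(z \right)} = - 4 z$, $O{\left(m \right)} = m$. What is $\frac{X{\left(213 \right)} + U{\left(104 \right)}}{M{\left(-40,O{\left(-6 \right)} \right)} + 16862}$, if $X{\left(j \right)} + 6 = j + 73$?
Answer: $- \frac{8}{995} \approx -0.0080402$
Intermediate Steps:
$X{\left(j \right)} = 67 + j$ ($X{\left(j \right)} = -6 + \left(j + 73\right) = -6 + \left(73 + j\right) = 67 + j$)
$\frac{X{\left(213 \right)} + U{\left(104 \right)}}{M{\left(-40,O{\left(-6 \right)} \right)} + 16862} = \frac{\left(67 + 213\right) - 416}{\left(13 - -40\right) + 16862} = \frac{280 - 416}{\left(13 + 40\right) + 16862} = - \frac{136}{53 + 16862} = - \frac{136}{16915} = \left(-136\right) \frac{1}{16915} = - \frac{8}{995}$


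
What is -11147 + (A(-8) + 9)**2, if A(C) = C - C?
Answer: -11066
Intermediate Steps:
A(C) = 0
-11147 + (A(-8) + 9)**2 = -11147 + (0 + 9)**2 = -11147 + 9**2 = -11147 + 81 = -11066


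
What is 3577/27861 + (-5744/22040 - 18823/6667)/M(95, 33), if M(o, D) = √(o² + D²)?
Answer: 3577/27861 - 56644271*√10114/185769754690 ≈ 0.097722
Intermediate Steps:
M(o, D) = √(D² + o²)
3577/27861 + (-5744/22040 - 18823/6667)/M(95, 33) = 3577/27861 + (-5744/22040 - 18823/6667)/(√(33² + 95²)) = 3577*(1/27861) + (-5744*1/22040 - 18823*1/6667)/(√(1089 + 9025)) = 3577/27861 + (-718/2755 - 18823/6667)/(√10114) = 3577/27861 - 56644271*√10114/185769754690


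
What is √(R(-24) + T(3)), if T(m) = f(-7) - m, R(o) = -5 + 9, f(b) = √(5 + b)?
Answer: √(1 + I*√2) ≈ 1.1688 + 0.605*I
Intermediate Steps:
R(o) = 4
T(m) = -m + I*√2 (T(m) = √(5 - 7) - m = √(-2) - m = I*√2 - m = -m + I*√2)
√(R(-24) + T(3)) = √(4 + (-1*3 + I*√2)) = √(4 + (-3 + I*√2)) = √(1 + I*√2)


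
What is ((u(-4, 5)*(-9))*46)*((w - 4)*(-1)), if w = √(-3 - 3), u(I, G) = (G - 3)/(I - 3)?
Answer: 3312/7 - 828*I*√6/7 ≈ 473.14 - 289.74*I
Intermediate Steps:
u(I, G) = (-3 + G)/(-3 + I)
w = I*√6 (w = √(-6) = I*√6 ≈ 2.4495*I)
((u(-4, 5)*(-9))*46)*((w - 4)*(-1)) = ((((-3 + 5)/(-3 - 4))*(-9))*46)*((I*√6 - 4)*(-1)) = (((2/(-7))*(-9))*46)*((-4 + I*√6)*(-1)) = ((-⅐*2*(-9))*46)*(4 - I*√6) = (-2/7*(-9)*46)*(4 - I*√6) = ((18/7)*46)*(4 - I*√6) = 828*(4 - I*√6)/7 = 3312/7 - 828*I*√6/7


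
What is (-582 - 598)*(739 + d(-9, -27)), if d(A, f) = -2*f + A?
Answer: -925120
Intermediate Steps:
d(A, f) = A - 2*f
(-582 - 598)*(739 + d(-9, -27)) = (-582 - 598)*(739 + (-9 - 2*(-27))) = -1180*(739 + (-9 + 54)) = -1180*(739 + 45) = -1180*784 = -925120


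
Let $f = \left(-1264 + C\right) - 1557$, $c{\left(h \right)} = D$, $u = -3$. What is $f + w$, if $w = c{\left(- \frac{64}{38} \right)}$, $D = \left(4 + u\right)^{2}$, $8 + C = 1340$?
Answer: $-1488$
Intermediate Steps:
$C = 1332$ ($C = -8 + 1340 = 1332$)
$D = 1$ ($D = \left(4 - 3\right)^{2} = 1^{2} = 1$)
$c{\left(h \right)} = 1$
$f = -1489$ ($f = \left(-1264 + 1332\right) - 1557 = 68 - 1557 = -1489$)
$w = 1$
$f + w = -1489 + 1 = -1488$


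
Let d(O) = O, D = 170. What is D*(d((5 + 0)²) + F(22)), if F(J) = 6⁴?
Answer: 224570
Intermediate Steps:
F(J) = 1296
D*(d((5 + 0)²) + F(22)) = 170*((5 + 0)² + 1296) = 170*(5² + 1296) = 170*(25 + 1296) = 170*1321 = 224570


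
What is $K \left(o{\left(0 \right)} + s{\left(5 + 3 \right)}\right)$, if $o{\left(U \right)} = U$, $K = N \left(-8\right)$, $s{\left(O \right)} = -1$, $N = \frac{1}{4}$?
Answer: $2$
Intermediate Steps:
$N = \frac{1}{4} \approx 0.25$
$K = -2$ ($K = \frac{1}{4} \left(-8\right) = -2$)
$K \left(o{\left(0 \right)} + s{\left(5 + 3 \right)}\right) = - 2 \left(0 - 1\right) = \left(-2\right) \left(-1\right) = 2$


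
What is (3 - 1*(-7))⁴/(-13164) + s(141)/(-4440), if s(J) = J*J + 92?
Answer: -25610381/4870680 ≈ -5.2581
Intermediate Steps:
s(J) = 92 + J² (s(J) = J² + 92 = 92 + J²)
(3 - 1*(-7))⁴/(-13164) + s(141)/(-4440) = (3 - 1*(-7))⁴/(-13164) + (92 + 141²)/(-4440) = (3 + 7)⁴*(-1/13164) + (92 + 19881)*(-1/4440) = 10⁴*(-1/13164) + 19973*(-1/4440) = 10000*(-1/13164) - 19973/4440 = -2500/3291 - 19973/4440 = -25610381/4870680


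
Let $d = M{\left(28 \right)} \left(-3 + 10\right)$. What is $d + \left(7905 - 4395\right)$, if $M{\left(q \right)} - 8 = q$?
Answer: $3762$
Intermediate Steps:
$M{\left(q \right)} = 8 + q$
$d = 252$ ($d = \left(8 + 28\right) \left(-3 + 10\right) = 36 \cdot 7 = 252$)
$d + \left(7905 - 4395\right) = 252 + \left(7905 - 4395\right) = 252 + 3510 = 3762$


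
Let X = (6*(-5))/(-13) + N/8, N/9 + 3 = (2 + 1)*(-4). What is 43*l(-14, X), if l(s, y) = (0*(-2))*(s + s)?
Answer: 0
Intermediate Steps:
N = -135 (N = -27 + 9*((2 + 1)*(-4)) = -27 + 9*(3*(-4)) = -27 + 9*(-12) = -27 - 108 = -135)
X = -1515/104 (X = (6*(-5))/(-13) - 135/8 = -30*(-1/13) - 135*1/8 = 30/13 - 135/8 = -1515/104 ≈ -14.567)
l(s, y) = 0 (l(s, y) = 0*(2*s) = 0)
43*l(-14, X) = 43*0 = 0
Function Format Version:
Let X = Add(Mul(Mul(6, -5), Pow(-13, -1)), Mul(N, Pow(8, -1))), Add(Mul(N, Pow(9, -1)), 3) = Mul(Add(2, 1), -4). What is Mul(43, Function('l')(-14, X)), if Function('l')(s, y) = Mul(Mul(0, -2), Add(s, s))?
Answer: 0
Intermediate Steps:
N = -135 (N = Add(-27, Mul(9, Mul(Add(2, 1), -4))) = Add(-27, Mul(9, Mul(3, -4))) = Add(-27, Mul(9, -12)) = Add(-27, -108) = -135)
X = Rational(-1515, 104) (X = Add(Mul(Mul(6, -5), Pow(-13, -1)), Mul(-135, Pow(8, -1))) = Add(Mul(-30, Rational(-1, 13)), Mul(-135, Rational(1, 8))) = Add(Rational(30, 13), Rational(-135, 8)) = Rational(-1515, 104) ≈ -14.567)
Function('l')(s, y) = 0 (Function('l')(s, y) = Mul(0, Mul(2, s)) = 0)
Mul(43, Function('l')(-14, X)) = Mul(43, 0) = 0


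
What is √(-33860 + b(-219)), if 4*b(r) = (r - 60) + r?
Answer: I*√135938/2 ≈ 184.35*I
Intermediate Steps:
b(r) = -15 + r/2 (b(r) = ((r - 60) + r)/4 = ((-60 + r) + r)/4 = (-60 + 2*r)/4 = -15 + r/2)
√(-33860 + b(-219)) = √(-33860 + (-15 + (½)*(-219))) = √(-33860 + (-15 - 219/2)) = √(-33860 - 249/2) = √(-67969/2) = I*√135938/2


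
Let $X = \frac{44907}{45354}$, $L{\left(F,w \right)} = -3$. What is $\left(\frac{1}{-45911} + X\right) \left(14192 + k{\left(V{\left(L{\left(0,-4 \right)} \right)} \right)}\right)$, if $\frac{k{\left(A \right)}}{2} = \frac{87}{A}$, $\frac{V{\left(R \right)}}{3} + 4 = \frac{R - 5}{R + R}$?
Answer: $\frac{38952693238521}{2776329992} \approx 14030.0$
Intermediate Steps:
$V{\left(R \right)} = -12 + \frac{3 \left(-5 + R\right)}{2 R}$ ($V{\left(R \right)} = -12 + 3 \frac{R - 5}{R + R} = -12 + 3 \frac{-5 + R}{2 R} = -12 + \frac{3 \left(-5 + R\right)}{2 R}$)
$X = \frac{14969}{15118}$ ($X = 44907 \cdot \frac{1}{45354} = \frac{14969}{15118} \approx 0.99014$)
$k{\left(A \right)} = \frac{174}{A}$ ($k{\left(A \right)} = 2 \frac{87}{A} = \frac{174}{A}$)
$\left(\frac{1}{-45911} + X\right) \left(14192 + k{\left(V{\left(L{\left(0,-4 \right)} \right)} \right)}\right) = \left(\frac{1}{-45911} + \frac{14969}{15118}\right) \left(14192 + \frac{174}{\frac{3}{2} \frac{1}{-3} \left(-5 - -21\right)}\right) = \left(- \frac{1}{45911} + \frac{14969}{15118}\right) \left(14192 + \frac{174}{\frac{3}{2} \left(- \frac{1}{3}\right) \left(-5 + 21\right)}\right) = \frac{687226641 \left(14192 + \frac{174}{\frac{3}{2} \left(- \frac{1}{3}\right) 16}\right)}{694082498} = \frac{687226641 \left(14192 + \frac{174}{-8}\right)}{694082498} = \frac{687226641 \left(14192 + 174 \left(- \frac{1}{8}\right)\right)}{694082498} = \frac{687226641 \left(14192 - \frac{87}{4}\right)}{694082498} = \frac{687226641}{694082498} \cdot \frac{56681}{4} = \frac{38952693238521}{2776329992}$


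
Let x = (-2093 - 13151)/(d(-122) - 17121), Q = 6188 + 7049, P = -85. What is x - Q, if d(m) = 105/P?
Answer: -18702623/1413 ≈ -13236.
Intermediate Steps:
d(m) = -21/17 (d(m) = 105/(-85) = 105*(-1/85) = -21/17)
Q = 13237
x = 1258/1413 (x = (-2093 - 13151)/(-21/17 - 17121) = -15244/(-291078/17) = -15244*(-17/291078) = 1258/1413 ≈ 0.89030)
x - Q = 1258/1413 - 1*13237 = 1258/1413 - 13237 = -18702623/1413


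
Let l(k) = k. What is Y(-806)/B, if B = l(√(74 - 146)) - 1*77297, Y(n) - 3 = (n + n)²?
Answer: -200859887459/5974826281 - 15591282*I*√2/5974826281 ≈ -33.618 - 0.0036904*I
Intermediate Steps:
Y(n) = 3 + 4*n² (Y(n) = 3 + (n + n)² = 3 + (2*n)² = 3 + 4*n²)
B = -77297 + 6*I*√2 (B = √(74 - 146) - 1*77297 = √(-72) - 77297 = 6*I*√2 - 77297 = -77297 + 6*I*√2 ≈ -77297.0 + 8.4853*I)
Y(-806)/B = (3 + 4*(-806)²)/(-77297 + 6*I*√2) = (3 + 4*649636)/(-77297 + 6*I*√2) = (3 + 2598544)/(-77297 + 6*I*√2) = 2598547/(-77297 + 6*I*√2)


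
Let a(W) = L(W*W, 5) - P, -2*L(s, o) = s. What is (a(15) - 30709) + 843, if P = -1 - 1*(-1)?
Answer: -59957/2 ≈ -29979.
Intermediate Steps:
L(s, o) = -s/2
P = 0 (P = -1 + 1 = 0)
a(W) = -W²/2 (a(W) = -W*W/2 - 1*0 = -W²/2 + 0 = -W²/2)
(a(15) - 30709) + 843 = (-½*15² - 30709) + 843 = (-½*225 - 30709) + 843 = (-225/2 - 30709) + 843 = -61643/2 + 843 = -59957/2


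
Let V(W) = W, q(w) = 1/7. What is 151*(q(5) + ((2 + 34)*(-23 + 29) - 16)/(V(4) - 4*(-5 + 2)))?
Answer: 26727/14 ≈ 1909.1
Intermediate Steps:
q(w) = ⅐
151*(q(5) + ((2 + 34)*(-23 + 29) - 16)/(V(4) - 4*(-5 + 2))) = 151*(⅐ + ((2 + 34)*(-23 + 29) - 16)/(4 - 4*(-5 + 2))) = 151*(⅐ + (36*6 - 16)/(4 - 4*(-3))) = 151*(⅐ + (216 - 16)/(4 + 12)) = 151*(⅐ + 200/16) = 151*(⅐ + 200*(1/16)) = 151*(⅐ + 25/2) = 151*(177/14) = 26727/14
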